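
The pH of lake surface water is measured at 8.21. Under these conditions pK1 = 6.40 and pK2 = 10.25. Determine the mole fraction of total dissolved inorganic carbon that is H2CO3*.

α₀ = 0.0151

α₀ = 1 / (1 + K1/[H⁺] + K1K2/[H⁺]²) = 1 / (1 + 10^+1.81 + 10^-0.23)
   = 1 / (1 + 64.565 + 0.58884) = 1/66.154 = 0.01512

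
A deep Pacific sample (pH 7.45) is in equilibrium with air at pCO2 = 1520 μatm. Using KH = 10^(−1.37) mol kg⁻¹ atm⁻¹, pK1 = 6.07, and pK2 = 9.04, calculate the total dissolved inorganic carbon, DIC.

DIC = 1.66 mmol/kg

[CO2*] = KH · pCO2 = 10^(−1.37) × 1520×10^-6 = 6.484×10^-5 mol/kg
α₀ = 1/(1 + K1/[H⁺] + K1K2/[H⁺]²) = 1/(1 + 10^+1.38 + 10^-0.21) = 0.03905
DIC = [CO2*]/α₀ = 6.484×10^-5 / 0.03905 = 1.66 mmol/kg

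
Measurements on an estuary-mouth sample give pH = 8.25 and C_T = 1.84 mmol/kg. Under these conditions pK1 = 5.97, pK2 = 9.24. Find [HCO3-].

α₁ = 1 / (1 + [H⁺]/K1 + K2/[H⁺]) = 1 / (1 + 10^-2.28 + 10^-0.99)
   = 1 / (1 + 0.0052481 + 0.10233) = 1/1.1076 = 0.9029
[HCO3⁻] = α₁ × DIC = 0.9029 × 1.84 = 1.66 mmol/kg

[HCO3⁻] = 1.66 mmol/kg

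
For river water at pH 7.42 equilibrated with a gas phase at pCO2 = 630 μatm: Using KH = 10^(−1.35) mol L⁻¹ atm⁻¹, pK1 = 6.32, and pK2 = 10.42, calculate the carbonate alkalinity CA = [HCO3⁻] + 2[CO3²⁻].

[CO2*] = KH · pCO2 = 10^(−1.35) × 630×10^-6 = 2.814×10^-5 mol/L
α₀ = 1/(1 + K1/[H⁺] + K1K2/[H⁺]²) = 1/(1 + 10^+1.10 + 10^-1.90) = 0.07352
DIC = [CO2*]/α₀ = 2.814×10^-5 / 0.07352 = 0.3828 mmol/L
CA = (α₁ + 2α₂)·DIC = (0.9256 + 2×0.0009256) × 0.3828 = 0.355 mmol/L

CA = 0.355 mmol/L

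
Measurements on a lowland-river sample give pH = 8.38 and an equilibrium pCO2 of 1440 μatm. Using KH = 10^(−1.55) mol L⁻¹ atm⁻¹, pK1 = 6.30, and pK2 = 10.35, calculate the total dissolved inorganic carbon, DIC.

[CO2*] = KH · pCO2 = 10^(−1.55) × 1440×10^-6 = 4.058×10^-5 mol/L
α₀ = 1/(1 + K1/[H⁺] + K1K2/[H⁺]²) = 1/(1 + 10^+2.08 + 10^+0.11) = 0.008162
DIC = [CO2*]/α₀ = 4.058×10^-5 / 0.008162 = 4.97 mmol/L

DIC = 4.97 mmol/L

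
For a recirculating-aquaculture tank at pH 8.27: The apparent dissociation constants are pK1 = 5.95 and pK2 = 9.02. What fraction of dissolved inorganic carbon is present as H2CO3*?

α₀ = 0.00405

α₀ = 1 / (1 + K1/[H⁺] + K1K2/[H⁺]²) = 1 / (1 + 10^+2.32 + 10^+1.57)
   = 1 / (1 + 208.93 + 37.154) = 1/247.08 = 0.004047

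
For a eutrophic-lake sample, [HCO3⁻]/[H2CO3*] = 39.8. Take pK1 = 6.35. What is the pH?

pH = 7.95

From K1 = [H⁺][HCO3⁻]/[H2CO3*]:  pH = pK1 + log₁₀([HCO3⁻]/[H2CO3*])
log₁₀(39.8) = +1.600
pH = 6.35 + (+1.600) = 7.95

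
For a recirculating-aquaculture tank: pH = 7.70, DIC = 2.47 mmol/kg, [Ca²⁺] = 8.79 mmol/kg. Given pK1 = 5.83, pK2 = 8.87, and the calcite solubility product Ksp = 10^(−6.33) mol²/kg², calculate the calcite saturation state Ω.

Ω = 2.90

α₂ = 1 / (1 + [H⁺]/K2 + [H⁺]²/(K1K2)) = 1 / (1 + 10^+1.17 + 10^-0.70)
   = 1 / (1 + 14.791 + 0.19953) = 1/15.991 = 0.06254
[CO3²⁻] = α₂ × DIC = 0.06254 × 2.47 = 0.1545 mmol/kg
Ksp = 10^(−6.33) = 4.677×10^-7
Ω = [Ca²⁺][CO3²⁻]/Ksp = (8.79×10^-3)(1.545×10^-4) / 4.677×10^-7 = 2.90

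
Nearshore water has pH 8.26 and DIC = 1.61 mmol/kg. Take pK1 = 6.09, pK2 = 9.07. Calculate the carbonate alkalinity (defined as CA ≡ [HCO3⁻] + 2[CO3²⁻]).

CA = 1.82 mmol/kg

CA = [HCO3⁻] + 2[CO3²⁻] = (α₁ + 2α₂)·DIC
At pH 8.26: [H⁺]/K1 = 10^-2.17 = 0.0067608, K2/[H⁺] = 10^-0.81 = 0.15488
α₁ = 1/(1 + 0.0067608 + 0.15488) = 1/1.1616 = 0.8609; α₂ = α₁·K2/[H⁺] = 0.1333
α₁ + 2α₂ = 1.1275
CA = 1.1275 × 1.61 = 1.82 mmol/kg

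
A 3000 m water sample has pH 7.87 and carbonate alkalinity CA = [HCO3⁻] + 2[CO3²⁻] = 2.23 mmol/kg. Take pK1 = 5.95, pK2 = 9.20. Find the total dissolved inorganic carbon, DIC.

DIC = 2.16 mmol/kg

CA = [HCO3⁻] + 2[CO3²⁻] = (α₁ + 2α₂)·DIC
At pH 7.87: [H⁺]/K1 = 10^-1.92 = 0.012023, K2/[H⁺] = 10^-1.33 = 0.046774
α₁ = 1/(1 + 0.012023 + 0.046774) = 1/1.0588 = 0.9445; α₂ = α₁·K2/[H⁺] = 0.04418
α₁ + 2α₂ = 1.0328
DIC = CA / (α₁ + 2α₂) = 2.23 / 1.0328 = 2.16 mmol/kg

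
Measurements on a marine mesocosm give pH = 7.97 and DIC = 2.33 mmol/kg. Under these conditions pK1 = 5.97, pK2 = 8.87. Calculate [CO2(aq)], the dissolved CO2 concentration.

α₀ = 1 / (1 + K1/[H⁺] + K1K2/[H⁺]²) = 1 / (1 + 10^+2.00 + 10^+1.10)
   = 1 / (1 + 100.00 + 12.589) = 1/113.59 = 0.008804
[CO2*] = α₀ × DIC = 0.008804 × 2.33 = 0.0205 mmol/kg

[CO2*] = 0.0205 mmol/kg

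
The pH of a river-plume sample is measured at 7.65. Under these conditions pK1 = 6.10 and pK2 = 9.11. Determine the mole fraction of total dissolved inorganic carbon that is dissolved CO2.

α₀ = 1 / (1 + K1/[H⁺] + K1K2/[H⁺]²) = 1 / (1 + 10^+1.55 + 10^+0.09)
   = 1 / (1 + 35.481 + 1.2303) = 1/37.712 = 0.02652

α₀ = 0.0265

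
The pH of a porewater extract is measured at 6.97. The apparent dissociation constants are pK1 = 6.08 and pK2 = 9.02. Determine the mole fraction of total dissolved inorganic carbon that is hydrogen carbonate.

α₁ = 1 / (1 + [H⁺]/K1 + K2/[H⁺]) = 1 / (1 + 10^-0.89 + 10^-2.05)
   = 1 / (1 + 0.12882 + 0.0089125) = 1/1.1377 = 0.8789

α₁ = 0.879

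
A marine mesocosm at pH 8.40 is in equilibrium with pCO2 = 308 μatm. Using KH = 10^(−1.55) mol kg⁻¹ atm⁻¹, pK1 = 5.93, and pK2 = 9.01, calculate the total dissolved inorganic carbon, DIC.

DIC = 3.20 mmol/kg

[CO2*] = KH · pCO2 = 10^(−1.55) × 308×10^-6 = 8.681×10^-6 mol/kg
α₀ = 1/(1 + K1/[H⁺] + K1K2/[H⁺]²) = 1/(1 + 10^+2.47 + 10^+1.86) = 0.002713
DIC = [CO2*]/α₀ = 8.681×10^-6 / 0.002713 = 3.20 mmol/kg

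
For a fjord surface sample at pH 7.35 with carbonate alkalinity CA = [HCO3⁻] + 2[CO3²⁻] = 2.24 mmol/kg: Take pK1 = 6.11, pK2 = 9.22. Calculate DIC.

CA = [HCO3⁻] + 2[CO3²⁻] = (α₁ + 2α₂)·DIC
At pH 7.35: [H⁺]/K1 = 10^-1.24 = 0.057544, K2/[H⁺] = 10^-1.87 = 0.013490
α₁ = 1/(1 + 0.057544 + 0.013490) = 1/1.0710 = 0.9337; α₂ = α₁·K2/[H⁺] = 0.01259
α₁ + 2α₂ = 0.9589
DIC = CA / (α₁ + 2α₂) = 2.24 / 0.9589 = 2.34 mmol/kg

DIC = 2.34 mmol/kg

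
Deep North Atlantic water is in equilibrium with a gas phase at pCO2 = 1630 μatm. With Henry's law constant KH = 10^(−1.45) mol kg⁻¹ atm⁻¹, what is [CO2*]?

[CO2*] = 57.8 μmol/kg

KH = 10^(−1.45) = 3.548×10^-2 mol kg⁻¹ atm⁻¹
[CO2*] = KH · pCO2 = 3.548×10^-2 × 1630×10^-6 atm = 5.78×10^-5 mol/kg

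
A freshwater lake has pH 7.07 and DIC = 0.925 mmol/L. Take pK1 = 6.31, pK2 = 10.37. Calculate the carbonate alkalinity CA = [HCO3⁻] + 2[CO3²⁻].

CA = [HCO3⁻] + 2[CO3²⁻] = (α₁ + 2α₂)·DIC
At pH 7.07: [H⁺]/K1 = 10^-0.76 = 0.17378, K2/[H⁺] = 10^-3.30 = 0.00050119
α₁ = 1/(1 + 0.17378 + 0.00050119) = 1/1.1743 = 0.8516; α₂ = α₁·K2/[H⁺] = 0.0004268
α₁ + 2α₂ = 0.8524
CA = 0.8524 × 0.925 = 0.789 mmol/L

CA = 0.789 mmol/L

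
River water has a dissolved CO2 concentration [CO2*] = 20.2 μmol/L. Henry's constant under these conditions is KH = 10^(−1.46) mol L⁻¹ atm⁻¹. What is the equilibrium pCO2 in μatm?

pCO2 = 583 μatm

KH = 10^(−1.46) = 3.467×10^-2 mol L⁻¹ atm⁻¹
pCO2 = [CO2*]/KH = 20.2×10^-6 / 3.467×10^-2 = 5.83×10^-4 atm = 583 μatm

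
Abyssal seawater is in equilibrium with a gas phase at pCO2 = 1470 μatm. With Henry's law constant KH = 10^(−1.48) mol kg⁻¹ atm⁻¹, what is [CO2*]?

[CO2*] = 48.7 μmol/kg

KH = 10^(−1.48) = 3.311×10^-2 mol kg⁻¹ atm⁻¹
[CO2*] = KH · pCO2 = 3.311×10^-2 × 1470×10^-6 atm = 4.87×10^-5 mol/kg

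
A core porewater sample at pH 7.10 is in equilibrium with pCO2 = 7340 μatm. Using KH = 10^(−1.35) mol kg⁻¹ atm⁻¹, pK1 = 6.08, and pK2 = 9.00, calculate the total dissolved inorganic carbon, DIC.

[CO2*] = KH · pCO2 = 10^(−1.35) × 7340×10^-6 = 3.279×10^-4 mol/kg
α₀ = 1/(1 + K1/[H⁺] + K1K2/[H⁺]²) = 1/(1 + 10^+1.02 + 10^-0.88) = 0.08618
DIC = [CO2*]/α₀ = 3.279×10^-4 / 0.08618 = 3.80 mmol/kg

DIC = 3.80 mmol/kg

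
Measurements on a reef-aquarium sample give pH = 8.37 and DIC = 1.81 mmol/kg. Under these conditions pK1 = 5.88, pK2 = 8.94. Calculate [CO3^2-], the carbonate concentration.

[CO3²⁻] = 0.383 mmol/kg

α₂ = 1 / (1 + [H⁺]/K2 + [H⁺]²/(K1K2)) = 1 / (1 + 10^+0.57 + 10^-1.92)
   = 1 / (1 + 3.7154 + 0.012023) = 1/4.7274 = 0.2115
[CO3²⁻] = α₂ × DIC = 0.2115 × 1.81 = 0.383 mmol/kg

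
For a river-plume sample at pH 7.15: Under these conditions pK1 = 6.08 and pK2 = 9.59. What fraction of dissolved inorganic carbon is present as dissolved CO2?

α₀ = 1 / (1 + K1/[H⁺] + K1K2/[H⁺]²) = 1 / (1 + 10^+1.07 + 10^-1.37)
   = 1 / (1 + 11.749 + 0.042658) = 1/12.792 = 0.07818

α₀ = 0.0782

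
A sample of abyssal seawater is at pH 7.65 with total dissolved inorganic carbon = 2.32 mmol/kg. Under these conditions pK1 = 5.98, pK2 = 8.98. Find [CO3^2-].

[CO3²⁻] = 0.102 mmol/kg

α₂ = 1 / (1 + [H⁺]/K2 + [H⁺]²/(K1K2)) = 1 / (1 + 10^+1.33 + 10^-0.34)
   = 1 / (1 + 21.380 + 0.45709) = 1/22.837 = 0.04379
[CO3²⁻] = α₂ × DIC = 0.04379 × 2.32 = 0.102 mmol/kg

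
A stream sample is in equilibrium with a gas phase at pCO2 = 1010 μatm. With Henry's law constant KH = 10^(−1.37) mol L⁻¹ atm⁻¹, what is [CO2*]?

[CO2*] = 43.1 μmol/L

KH = 10^(−1.37) = 4.266×10^-2 mol L⁻¹ atm⁻¹
[CO2*] = KH · pCO2 = 4.266×10^-2 × 1010×10^-6 atm = 4.31×10^-5 mol/L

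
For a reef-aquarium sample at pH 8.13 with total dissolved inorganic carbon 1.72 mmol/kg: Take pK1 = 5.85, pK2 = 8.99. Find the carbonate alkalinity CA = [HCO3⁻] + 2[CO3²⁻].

CA = 1.92 mmol/kg

CA = [HCO3⁻] + 2[CO3²⁻] = (α₁ + 2α₂)·DIC
At pH 8.13: [H⁺]/K1 = 10^-2.28 = 0.0052481, K2/[H⁺] = 10^-0.86 = 0.13804
α₁ = 1/(1 + 0.0052481 + 0.13804) = 1/1.1433 = 0.8747; α₂ = α₁·K2/[H⁺] = 0.1207
α₁ + 2α₂ = 1.1161
CA = 1.1161 × 1.72 = 1.92 mmol/kg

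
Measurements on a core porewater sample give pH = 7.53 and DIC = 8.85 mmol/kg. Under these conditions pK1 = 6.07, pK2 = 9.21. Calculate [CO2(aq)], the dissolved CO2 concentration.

[CO2*] = 0.291 mmol/kg

α₀ = 1 / (1 + K1/[H⁺] + K1K2/[H⁺]²) = 1 / (1 + 10^+1.46 + 10^-0.22)
   = 1 / (1 + 28.840 + 0.60256) = 1/30.443 = 0.03285
[CO2*] = α₀ × DIC = 0.03285 × 8.85 = 0.291 mmol/kg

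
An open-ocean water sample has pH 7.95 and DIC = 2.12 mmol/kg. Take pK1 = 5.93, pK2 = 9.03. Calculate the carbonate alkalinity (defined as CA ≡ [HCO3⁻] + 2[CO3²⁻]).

CA = 2.26 mmol/kg

CA = [HCO3⁻] + 2[CO3²⁻] = (α₁ + 2α₂)·DIC
At pH 7.95: [H⁺]/K1 = 10^-2.02 = 0.0095499, K2/[H⁺] = 10^-1.08 = 0.083176
α₁ = 1/(1 + 0.0095499 + 0.083176) = 1/1.0927 = 0.9151; α₂ = α₁·K2/[H⁺] = 0.07612
α₁ + 2α₂ = 1.0674
CA = 1.0674 × 2.12 = 2.26 mmol/kg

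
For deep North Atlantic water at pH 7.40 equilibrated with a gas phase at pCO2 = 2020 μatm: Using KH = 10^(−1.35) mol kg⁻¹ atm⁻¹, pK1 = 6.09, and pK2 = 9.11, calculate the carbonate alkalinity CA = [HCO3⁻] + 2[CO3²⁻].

[CO2*] = KH · pCO2 = 10^(−1.35) × 2020×10^-6 = 9.023×10^-5 mol/kg
α₀ = 1/(1 + K1/[H⁺] + K1K2/[H⁺]²) = 1/(1 + 10^+1.31 + 10^-0.40) = 0.04584
DIC = [CO2*]/α₀ = 9.023×10^-5 / 0.04584 = 1.968 mmol/kg
CA = (α₁ + 2α₂)·DIC = (0.9359 + 2×0.01825) × 1.968 = 1.91 mmol/kg

CA = 1.91 mmol/kg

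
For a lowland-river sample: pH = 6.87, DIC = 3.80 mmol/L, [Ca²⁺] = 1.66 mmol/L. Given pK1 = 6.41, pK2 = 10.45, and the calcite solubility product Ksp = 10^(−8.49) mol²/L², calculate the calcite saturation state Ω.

α₂ = 1 / (1 + [H⁺]/K2 + [H⁺]²/(K1K2)) = 1 / (1 + 10^+3.58 + 10^+3.12)
   = 1 / (1 + 3801.9 + 1318.3) = 1/5121.2 = 0.0001953
[CO3²⁻] = α₂ × DIC = 0.0001953 × 3.80 = 0.0007420 mmol/L = 0.7420 μmol/L
Ksp = 10^(−8.49) = 3.236×10^-9
Ω = [Ca²⁺][CO3²⁻]/Ksp = (1.66×10^-3)(7.420×10^-7) / 3.236×10^-9 = 0.381

Ω = 0.381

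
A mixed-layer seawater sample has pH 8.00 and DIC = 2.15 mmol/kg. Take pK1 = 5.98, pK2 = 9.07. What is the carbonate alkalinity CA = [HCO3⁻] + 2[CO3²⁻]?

CA = 2.30 mmol/kg

CA = [HCO3⁻] + 2[CO3²⁻] = (α₁ + 2α₂)·DIC
At pH 8.00: [H⁺]/K1 = 10^-2.02 = 0.0095499, K2/[H⁺] = 10^-1.07 = 0.085114
α₁ = 1/(1 + 0.0095499 + 0.085114) = 1/1.0947 = 0.9135; α₂ = α₁·K2/[H⁺] = 0.07775
α₁ + 2α₂ = 1.0690
CA = 1.0690 × 2.15 = 2.30 mmol/kg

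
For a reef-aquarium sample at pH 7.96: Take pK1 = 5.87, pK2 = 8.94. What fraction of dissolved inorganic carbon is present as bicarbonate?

α₁ = 1 / (1 + [H⁺]/K1 + K2/[H⁺]) = 1 / (1 + 10^-2.09 + 10^-0.98)
   = 1 / (1 + 0.0081283 + 0.10471) = 1/1.1128 = 0.8986

α₁ = 0.899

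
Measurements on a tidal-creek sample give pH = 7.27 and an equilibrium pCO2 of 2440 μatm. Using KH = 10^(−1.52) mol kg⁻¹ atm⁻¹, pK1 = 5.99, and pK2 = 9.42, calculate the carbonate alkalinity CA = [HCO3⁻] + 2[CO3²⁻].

CA = 1.42 mmol/kg

[CO2*] = KH · pCO2 = 10^(−1.52) × 2440×10^-6 = 7.369×10^-5 mol/kg
α₀ = 1/(1 + K1/[H⁺] + K1K2/[H⁺]²) = 1/(1 + 10^+1.28 + 10^-0.87) = 0.04953
DIC = [CO2*]/α₀ = 7.369×10^-5 / 0.04953 = 1.488 mmol/kg
CA = (α₁ + 2α₂)·DIC = (0.9438 + 2×0.006682) × 1.488 = 1.42 mmol/kg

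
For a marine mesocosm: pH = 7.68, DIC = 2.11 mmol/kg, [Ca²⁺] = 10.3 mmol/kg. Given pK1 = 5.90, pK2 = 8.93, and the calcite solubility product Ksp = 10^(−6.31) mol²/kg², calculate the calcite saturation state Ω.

α₂ = 1 / (1 + [H⁺]/K2 + [H⁺]²/(K1K2)) = 1 / (1 + 10^+1.25 + 10^-0.53)
   = 1 / (1 + 17.783 + 0.29512) = 1/19.078 = 0.05242
[CO3²⁻] = α₂ × DIC = 0.05242 × 2.11 = 0.1106 mmol/kg
Ksp = 10^(−6.31) = 4.898×10^-7
Ω = [Ca²⁺][CO3²⁻]/Ksp = (10.3×10^-3)(1.106×10^-4) / 4.898×10^-7 = 2.33

Ω = 2.33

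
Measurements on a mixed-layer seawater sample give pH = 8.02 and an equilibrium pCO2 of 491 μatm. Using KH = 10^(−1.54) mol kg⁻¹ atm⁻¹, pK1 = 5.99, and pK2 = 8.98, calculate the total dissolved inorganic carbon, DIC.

[CO2*] = KH · pCO2 = 10^(−1.54) × 491×10^-6 = 1.416×10^-5 mol/kg
α₀ = 1/(1 + K1/[H⁺] + K1K2/[H⁺]²) = 1/(1 + 10^+2.03 + 10^+1.07) = 0.008340
DIC = [CO2*]/α₀ = 1.416×10^-5 / 0.008340 = 1.70 mmol/kg

DIC = 1.70 mmol/kg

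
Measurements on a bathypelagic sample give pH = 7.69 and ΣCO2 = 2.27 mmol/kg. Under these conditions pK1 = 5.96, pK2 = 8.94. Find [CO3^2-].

α₂ = 1 / (1 + [H⁺]/K2 + [H⁺]²/(K1K2)) = 1 / (1 + 10^+1.25 + 10^-0.48)
   = 1 / (1 + 17.783 + 0.33113) = 1/19.114 = 0.05232
[CO3²⁻] = α₂ × DIC = 0.05232 × 2.27 = 0.119 mmol/kg

[CO3²⁻] = 0.119 mmol/kg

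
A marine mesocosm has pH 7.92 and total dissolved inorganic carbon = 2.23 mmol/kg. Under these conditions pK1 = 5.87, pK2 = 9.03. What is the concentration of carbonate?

α₂ = 1 / (1 + [H⁺]/K2 + [H⁺]²/(K1K2)) = 1 / (1 + 10^+1.11 + 10^-0.94)
   = 1 / (1 + 12.882 + 0.11482) = 1/13.997 = 0.07144
[CO3²⁻] = α₂ × DIC = 0.07144 × 2.23 = 0.159 mmol/kg

[CO3²⁻] = 0.159 mmol/kg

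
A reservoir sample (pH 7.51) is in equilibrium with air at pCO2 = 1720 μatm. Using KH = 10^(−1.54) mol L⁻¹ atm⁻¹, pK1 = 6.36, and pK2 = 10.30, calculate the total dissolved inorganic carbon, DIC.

DIC = 0.751 mmol/L

[CO2*] = KH · pCO2 = 10^(−1.54) × 1720×10^-6 = 4.961×10^-5 mol/L
α₀ = 1/(1 + K1/[H⁺] + K1K2/[H⁺]²) = 1/(1 + 10^+1.15 + 10^-1.64) = 0.06601
DIC = [CO2*]/α₀ = 4.961×10^-5 / 0.06601 = 0.751 mmol/L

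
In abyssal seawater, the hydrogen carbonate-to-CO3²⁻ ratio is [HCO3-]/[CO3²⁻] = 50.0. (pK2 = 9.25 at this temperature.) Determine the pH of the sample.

From K2 = [H⁺][CO3²⁻]/[HCO3-]:  pH = pK2 − log₁₀([HCO3-]/[CO3²⁻])
log₁₀(50.0) = +1.699
pH = 9.25 − (+1.699) = 7.55

pH = 7.55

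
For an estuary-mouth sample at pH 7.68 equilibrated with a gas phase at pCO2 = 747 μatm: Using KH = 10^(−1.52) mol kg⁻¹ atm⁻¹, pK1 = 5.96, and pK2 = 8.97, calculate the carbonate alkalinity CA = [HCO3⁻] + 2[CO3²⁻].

CA = 1.31 mmol/kg

[CO2*] = KH · pCO2 = 10^(−1.52) × 747×10^-6 = 2.256×10^-5 mol/kg
α₀ = 1/(1 + K1/[H⁺] + K1K2/[H⁺]²) = 1/(1 + 10^+1.72 + 10^+0.43) = 0.01780
DIC = [CO2*]/α₀ = 2.256×10^-5 / 0.01780 = 1.267 mmol/kg
CA = (α₁ + 2α₂)·DIC = (0.9343 + 2×0.04792) × 1.267 = 1.31 mmol/kg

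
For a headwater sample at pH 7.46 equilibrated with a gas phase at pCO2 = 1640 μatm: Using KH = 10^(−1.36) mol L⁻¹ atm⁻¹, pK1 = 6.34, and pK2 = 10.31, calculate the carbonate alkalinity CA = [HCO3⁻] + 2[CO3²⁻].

[CO2*] = KH · pCO2 = 10^(−1.36) × 1640×10^-6 = 7.159×10^-5 mol/L
α₀ = 1/(1 + K1/[H⁺] + K1K2/[H⁺]²) = 1/(1 + 10^+1.12 + 10^-1.73) = 0.07042
DIC = [CO2*]/α₀ = 7.159×10^-5 / 0.07042 = 1.017 mmol/L
CA = (α₁ + 2α₂)·DIC = (0.9283 + 2×0.001311) × 1.017 = 0.946 mmol/L

CA = 0.946 mmol/L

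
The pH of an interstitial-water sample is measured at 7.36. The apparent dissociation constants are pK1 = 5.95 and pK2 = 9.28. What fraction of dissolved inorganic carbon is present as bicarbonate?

α₁ = 1 / (1 + [H⁺]/K1 + K2/[H⁺]) = 1 / (1 + 10^-1.41 + 10^-1.92)
   = 1 / (1 + 0.038905 + 0.012023) = 1/1.0509 = 0.9515

α₁ = 0.952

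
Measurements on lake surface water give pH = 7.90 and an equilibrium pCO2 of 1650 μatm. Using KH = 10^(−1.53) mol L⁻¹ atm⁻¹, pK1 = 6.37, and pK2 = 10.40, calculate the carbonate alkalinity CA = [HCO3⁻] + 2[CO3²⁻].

CA = 1.66 mmol/L

[CO2*] = KH · pCO2 = 10^(−1.53) × 1650×10^-6 = 4.869×10^-5 mol/L
α₀ = 1/(1 + K1/[H⁺] + K1K2/[H⁺]²) = 1/(1 + 10^+1.53 + 10^-0.97) = 0.02858
DIC = [CO2*]/α₀ = 4.869×10^-5 / 0.02858 = 1.704 mmol/L
CA = (α₁ + 2α₂)·DIC = (0.9684 + 2×0.003062) × 1.704 = 1.66 mmol/L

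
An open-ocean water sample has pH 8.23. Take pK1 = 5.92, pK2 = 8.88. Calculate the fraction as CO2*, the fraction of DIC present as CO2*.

α₀ = 0.00399

α₀ = 1 / (1 + K1/[H⁺] + K1K2/[H⁺]²) = 1 / (1 + 10^+2.31 + 10^+1.66)
   = 1 / (1 + 204.17 + 45.709) = 1/250.88 = 0.003986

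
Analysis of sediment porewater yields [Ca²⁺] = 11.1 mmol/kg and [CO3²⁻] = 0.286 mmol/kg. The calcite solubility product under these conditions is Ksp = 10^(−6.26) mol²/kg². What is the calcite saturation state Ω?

Ω = 5.78

Ksp = 10^(−6.26) = 5.495×10^-7
Ω = [Ca²⁺][CO3²⁻]/Ksp = (11.1×10^-3)(0.286×10^-3) / 5.495×10^-7 = 5.78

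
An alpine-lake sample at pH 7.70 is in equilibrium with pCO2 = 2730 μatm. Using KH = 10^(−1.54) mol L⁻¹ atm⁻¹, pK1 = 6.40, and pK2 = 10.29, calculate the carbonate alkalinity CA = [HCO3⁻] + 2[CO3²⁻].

CA = 1.58 mmol/L

[CO2*] = KH · pCO2 = 10^(−1.54) × 2730×10^-6 = 7.873×10^-5 mol/L
α₀ = 1/(1 + K1/[H⁺] + K1K2/[H⁺]²) = 1/(1 + 10^+1.30 + 10^-1.29) = 0.04761
DIC = [CO2*]/α₀ = 7.873×10^-5 / 0.04761 = 1.654 mmol/L
CA = (α₁ + 2α₂)·DIC = (0.9499 + 2×0.002442) × 1.654 = 1.58 mmol/L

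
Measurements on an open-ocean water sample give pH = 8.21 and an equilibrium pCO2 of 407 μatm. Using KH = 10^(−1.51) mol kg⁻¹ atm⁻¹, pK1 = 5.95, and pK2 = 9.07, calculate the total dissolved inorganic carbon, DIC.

DIC = 2.62 mmol/kg

[CO2*] = KH · pCO2 = 10^(−1.51) × 407×10^-6 = 1.258×10^-5 mol/kg
α₀ = 1/(1 + K1/[H⁺] + K1K2/[H⁺]²) = 1/(1 + 10^+2.26 + 10^+1.40) = 0.004806
DIC = [CO2*]/α₀ = 1.258×10^-5 / 0.004806 = 2.62 mmol/kg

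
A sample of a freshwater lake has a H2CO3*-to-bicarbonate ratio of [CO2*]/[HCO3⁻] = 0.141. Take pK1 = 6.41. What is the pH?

From K1 = [H⁺][HCO3⁻]/[CO2*]:  pH = pK1 − log₁₀([CO2*]/[HCO3⁻])
log₁₀(0.141) = -0.851
pH = 6.41 − (-0.851) = 7.26

pH = 7.26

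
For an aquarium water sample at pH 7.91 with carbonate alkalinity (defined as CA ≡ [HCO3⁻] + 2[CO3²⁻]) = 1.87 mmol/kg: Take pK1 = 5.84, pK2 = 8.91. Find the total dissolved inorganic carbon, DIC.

DIC = 1.73 mmol/kg

CA = [HCO3⁻] + 2[CO3²⁻] = (α₁ + 2α₂)·DIC
At pH 7.91: [H⁺]/K1 = 10^-2.07 = 0.0085114, K2/[H⁺] = 10^-1.00 = 0.10000
α₁ = 1/(1 + 0.0085114 + 0.10000) = 1/1.1085 = 0.9021; α₂ = α₁·K2/[H⁺] = 0.09021
α₁ + 2α₂ = 1.0825
DIC = CA / (α₁ + 2α₂) = 1.87 / 1.0825 = 1.73 mmol/kg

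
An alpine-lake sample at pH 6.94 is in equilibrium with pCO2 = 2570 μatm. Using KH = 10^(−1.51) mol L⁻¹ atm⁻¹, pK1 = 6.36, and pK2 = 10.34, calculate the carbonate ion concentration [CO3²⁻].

[CO3²⁻] = 0.120 μmol/L

[CO2*] = KH · pCO2 = 10^(−1.51) × 2570×10^-6 = 7.942×10^-5 mol/L
α₀ = 1/(1 + K1/[H⁺] + K1K2/[H⁺]²) = 1/(1 + 10^+0.58 + 10^-2.82) = 0.2082
DIC = [CO2*]/α₀ = 7.942×10^-5 / 0.2082 = 0.3815 mmol/L
[CO3²⁻] = α₂·DIC; α₂ = 0.0003151, so [CO3²⁻] = 0.0003151 × 0.3815 = 0.000120 mmol/L = 0.120 μmol/L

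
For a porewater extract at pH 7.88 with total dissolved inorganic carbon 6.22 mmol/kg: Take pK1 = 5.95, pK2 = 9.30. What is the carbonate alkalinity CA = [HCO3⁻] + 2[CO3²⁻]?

CA = [HCO3⁻] + 2[CO3²⁻] = (α₁ + 2α₂)·DIC
At pH 7.88: [H⁺]/K1 = 10^-1.93 = 0.011749, K2/[H⁺] = 10^-1.42 = 0.038019
α₁ = 1/(1 + 0.011749 + 0.038019) = 1/1.0498 = 0.9526; α₂ = α₁·K2/[H⁺] = 0.03622
α₁ + 2α₂ = 1.0250
CA = 1.0250 × 6.22 = 6.38 mmol/kg

CA = 6.38 mmol/kg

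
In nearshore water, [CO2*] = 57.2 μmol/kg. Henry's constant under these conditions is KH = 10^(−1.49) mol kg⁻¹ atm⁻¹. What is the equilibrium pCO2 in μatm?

KH = 10^(−1.49) = 3.236×10^-2 mol kg⁻¹ atm⁻¹
pCO2 = [CO2*]/KH = 57.2×10^-6 / 3.236×10^-2 = 1.77×10^-3 atm = 1770 μatm

pCO2 = 1770 μatm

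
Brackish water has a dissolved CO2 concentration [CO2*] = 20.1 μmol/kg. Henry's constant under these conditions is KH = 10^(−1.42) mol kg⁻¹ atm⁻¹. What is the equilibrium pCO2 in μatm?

KH = 10^(−1.42) = 3.802×10^-2 mol kg⁻¹ atm⁻¹
pCO2 = [CO2*]/KH = 20.1×10^-6 / 3.802×10^-2 = 5.29×10^-4 atm = 529 μatm

pCO2 = 529 μatm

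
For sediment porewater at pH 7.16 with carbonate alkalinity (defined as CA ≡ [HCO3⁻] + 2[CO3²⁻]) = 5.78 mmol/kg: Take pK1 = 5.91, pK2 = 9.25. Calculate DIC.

DIC = 6.05 mmol/kg

CA = [HCO3⁻] + 2[CO3²⁻] = (α₁ + 2α₂)·DIC
At pH 7.16: [H⁺]/K1 = 10^-1.25 = 0.056234, K2/[H⁺] = 10^-2.09 = 0.0081283
α₁ = 1/(1 + 0.056234 + 0.0081283) = 1/1.0644 = 0.9395; α₂ = α₁·K2/[H⁺] = 0.007637
α₁ + 2α₂ = 0.9548
DIC = CA / (α₁ + 2α₂) = 5.78 / 0.9548 = 6.05 mmol/kg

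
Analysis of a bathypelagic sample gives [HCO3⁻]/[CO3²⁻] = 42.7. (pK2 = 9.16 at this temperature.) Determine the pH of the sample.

From K2 = [H⁺][CO3²⁻]/[HCO3⁻]:  pH = pK2 − log₁₀([HCO3⁻]/[CO3²⁻])
log₁₀(42.7) = +1.630
pH = 9.16 − (+1.630) = 7.53

pH = 7.53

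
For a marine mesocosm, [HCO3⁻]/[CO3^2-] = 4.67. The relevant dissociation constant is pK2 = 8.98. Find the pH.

pH = 8.31

From K2 = [H⁺][CO3^2-]/[HCO3⁻]:  pH = pK2 − log₁₀([HCO3⁻]/[CO3^2-])
log₁₀(4.67) = +0.669
pH = 8.98 − (+0.669) = 8.31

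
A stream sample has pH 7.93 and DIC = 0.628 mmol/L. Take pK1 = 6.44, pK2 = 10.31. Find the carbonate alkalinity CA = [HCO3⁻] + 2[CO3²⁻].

CA = 0.611 mmol/L

CA = [HCO3⁻] + 2[CO3²⁻] = (α₁ + 2α₂)·DIC
At pH 7.93: [H⁺]/K1 = 10^-1.49 = 0.032359, K2/[H⁺] = 10^-2.38 = 0.0041687
α₁ = 1/(1 + 0.032359 + 0.0041687) = 1/1.0365 = 0.9648; α₂ = α₁·K2/[H⁺] = 0.004022
α₁ + 2α₂ = 0.9728
CA = 0.9728 × 0.628 = 0.611 mmol/L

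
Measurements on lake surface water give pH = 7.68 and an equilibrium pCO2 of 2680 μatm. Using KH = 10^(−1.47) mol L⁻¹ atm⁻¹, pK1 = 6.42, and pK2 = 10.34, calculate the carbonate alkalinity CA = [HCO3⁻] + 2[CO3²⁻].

[CO2*] = KH · pCO2 = 10^(−1.47) × 2680×10^-6 = 9.081×10^-5 mol/L
α₀ = 1/(1 + K1/[H⁺] + K1K2/[H⁺]²) = 1/(1 + 10^+1.26 + 10^-1.40) = 0.05198
DIC = [CO2*]/α₀ = 9.081×10^-5 / 0.05198 = 1.747 mmol/L
CA = (α₁ + 2α₂)·DIC = (0.9459 + 2×0.002070) × 1.747 = 1.66 mmol/L

CA = 1.66 mmol/L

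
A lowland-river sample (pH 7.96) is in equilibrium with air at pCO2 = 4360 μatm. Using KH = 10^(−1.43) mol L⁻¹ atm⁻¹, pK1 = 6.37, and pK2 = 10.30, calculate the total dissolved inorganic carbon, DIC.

[CO2*] = KH · pCO2 = 10^(−1.43) × 4360×10^-6 = 1.620×10^-4 mol/L
α₀ = 1/(1 + K1/[H⁺] + K1K2/[H⁺]²) = 1/(1 + 10^+1.59 + 10^-0.75) = 0.02495
DIC = [CO2*]/α₀ = 1.620×10^-4 / 0.02495 = 6.49 mmol/L

DIC = 6.49 mmol/L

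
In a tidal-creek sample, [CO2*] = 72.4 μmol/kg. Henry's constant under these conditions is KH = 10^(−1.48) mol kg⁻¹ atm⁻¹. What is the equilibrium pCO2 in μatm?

pCO2 = 2190 μatm

KH = 10^(−1.48) = 3.311×10^-2 mol kg⁻¹ atm⁻¹
pCO2 = [CO2*]/KH = 72.4×10^-6 / 3.311×10^-2 = 2.19×10^-3 atm = 2190 μatm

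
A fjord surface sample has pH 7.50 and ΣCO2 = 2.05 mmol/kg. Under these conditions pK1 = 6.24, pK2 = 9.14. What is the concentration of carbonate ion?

α₂ = 1 / (1 + [H⁺]/K2 + [H⁺]²/(K1K2)) = 1 / (1 + 10^+1.64 + 10^+0.38)
   = 1 / (1 + 43.652 + 2.3988) = 1/47.050 = 0.02125
[CO3²⁻] = α₂ × DIC = 0.02125 × 2.05 = 0.0436 mmol/kg

[CO3²⁻] = 0.0436 mmol/kg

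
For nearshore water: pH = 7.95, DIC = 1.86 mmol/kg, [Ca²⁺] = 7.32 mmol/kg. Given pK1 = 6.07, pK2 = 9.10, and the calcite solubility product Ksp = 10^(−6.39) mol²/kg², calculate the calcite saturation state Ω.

α₂ = 1 / (1 + [H⁺]/K2 + [H⁺]²/(K1K2)) = 1 / (1 + 10^+1.15 + 10^-0.73)
   = 1 / (1 + 14.125 + 0.18621) = 1/15.312 = 0.06531
[CO3²⁻] = α₂ × DIC = 0.06531 × 1.86 = 0.1215 mmol/kg
Ksp = 10^(−6.39) = 4.074×10^-7
Ω = [Ca²⁺][CO3²⁻]/Ksp = (7.32×10^-3)(1.215×10^-4) / 4.074×10^-7 = 2.18

Ω = 2.18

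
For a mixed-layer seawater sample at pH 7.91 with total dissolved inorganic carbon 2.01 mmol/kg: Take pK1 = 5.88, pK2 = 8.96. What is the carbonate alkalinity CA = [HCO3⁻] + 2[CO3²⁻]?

CA = 2.16 mmol/kg

CA = [HCO3⁻] + 2[CO3²⁻] = (α₁ + 2α₂)·DIC
At pH 7.91: [H⁺]/K1 = 10^-2.03 = 0.0093325, K2/[H⁺] = 10^-1.05 = 0.089125
α₁ = 1/(1 + 0.0093325 + 0.089125) = 1/1.0985 = 0.9104; α₂ = α₁·K2/[H⁺] = 0.08114
α₁ + 2α₂ = 1.0726
CA = 1.0726 × 2.01 = 2.16 mmol/kg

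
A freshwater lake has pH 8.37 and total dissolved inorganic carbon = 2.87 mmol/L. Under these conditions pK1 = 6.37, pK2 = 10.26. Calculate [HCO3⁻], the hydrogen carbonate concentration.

α₁ = 1 / (1 + [H⁺]/K1 + K2/[H⁺]) = 1 / (1 + 10^-2.00 + 10^-1.89)
   = 1 / (1 + 0.010000 + 0.012882) = 1/1.0229 = 0.9776
[HCO3⁻] = α₁ × DIC = 0.9776 × 2.87 = 2.81 mmol/L

[HCO3⁻] = 2.81 mmol/L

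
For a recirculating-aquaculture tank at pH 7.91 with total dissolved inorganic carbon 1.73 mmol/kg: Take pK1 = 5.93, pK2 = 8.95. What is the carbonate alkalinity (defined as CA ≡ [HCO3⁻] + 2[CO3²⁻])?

CA = [HCO3⁻] + 2[CO3²⁻] = (α₁ + 2α₂)·DIC
At pH 7.91: [H⁺]/K1 = 10^-1.98 = 0.010471, K2/[H⁺] = 10^-1.04 = 0.091201
α₁ = 1/(1 + 0.010471 + 0.091201) = 1/1.1017 = 0.9077; α₂ = α₁·K2/[H⁺] = 0.08278
α₁ + 2α₂ = 1.0733
CA = 1.0733 × 1.73 = 1.86 mmol/kg

CA = 1.86 mmol/kg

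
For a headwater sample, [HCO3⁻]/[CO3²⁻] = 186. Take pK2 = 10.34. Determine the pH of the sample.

pH = 8.07

From K2 = [H⁺][CO3²⁻]/[HCO3⁻]:  pH = pK2 − log₁₀([HCO3⁻]/[CO3²⁻])
log₁₀(186) = +2.270
pH = 10.34 − (+2.270) = 8.07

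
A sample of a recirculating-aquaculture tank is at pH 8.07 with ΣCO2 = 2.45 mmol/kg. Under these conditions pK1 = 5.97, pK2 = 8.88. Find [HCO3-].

[HCO3⁻] = 2.11 mmol/kg

α₁ = 1 / (1 + [H⁺]/K1 + K2/[H⁺]) = 1 / (1 + 10^-2.10 + 10^-0.81)
   = 1 / (1 + 0.0079433 + 0.15488) = 1/1.1628 = 0.8600
[HCO3⁻] = α₁ × DIC = 0.8600 × 2.45 = 2.11 mmol/kg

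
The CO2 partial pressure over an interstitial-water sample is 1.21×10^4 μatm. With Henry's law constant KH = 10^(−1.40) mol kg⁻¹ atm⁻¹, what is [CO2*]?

KH = 10^(−1.40) = 3.981×10^-2 mol kg⁻¹ atm⁻¹
[CO2*] = KH · pCO2 = 3.981×10^-2 × 1.21×10^4×10^-6 atm = 4.82×10^-4 mol/kg

[CO2*] = 482 μmol/kg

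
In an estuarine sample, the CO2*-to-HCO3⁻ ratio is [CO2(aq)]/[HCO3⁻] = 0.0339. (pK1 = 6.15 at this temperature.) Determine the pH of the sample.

pH = 7.62

From K1 = [H⁺][HCO3⁻]/[CO2(aq)]:  pH = pK1 − log₁₀([CO2(aq)]/[HCO3⁻])
log₁₀(0.0339) = -1.470
pH = 6.15 − (-1.470) = 7.62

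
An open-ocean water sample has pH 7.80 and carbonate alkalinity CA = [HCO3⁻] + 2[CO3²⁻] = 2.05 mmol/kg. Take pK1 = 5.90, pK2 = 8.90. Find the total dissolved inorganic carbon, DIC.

CA = [HCO3⁻] + 2[CO3²⁻] = (α₁ + 2α₂)·DIC
At pH 7.80: [H⁺]/K1 = 10^-1.90 = 0.012589, K2/[H⁺] = 10^-1.10 = 0.079433
α₁ = 1/(1 + 0.012589 + 0.079433) = 1/1.0920 = 0.9157; α₂ = α₁·K2/[H⁺] = 0.07274
α₁ + 2α₂ = 1.0612
DIC = CA / (α₁ + 2α₂) = 2.05 / 1.0612 = 1.93 mmol/kg

DIC = 1.93 mmol/kg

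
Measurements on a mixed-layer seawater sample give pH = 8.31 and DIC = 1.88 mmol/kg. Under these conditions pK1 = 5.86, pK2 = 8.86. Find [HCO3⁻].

[HCO3⁻] = 1.46 mmol/kg

α₁ = 1 / (1 + [H⁺]/K1 + K2/[H⁺]) = 1 / (1 + 10^-2.45 + 10^-0.55)
   = 1 / (1 + 0.0035481 + 0.28184) = 1/1.2854 = 0.7780
[HCO3⁻] = α₁ × DIC = 0.7780 × 1.88 = 1.46 mmol/kg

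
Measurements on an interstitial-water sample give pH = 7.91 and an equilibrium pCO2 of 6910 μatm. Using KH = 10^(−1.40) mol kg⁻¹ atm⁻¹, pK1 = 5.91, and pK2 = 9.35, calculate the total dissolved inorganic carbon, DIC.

DIC = 28.8 mmol/kg

[CO2*] = KH · pCO2 = 10^(−1.40) × 6910×10^-6 = 2.751×10^-4 mol/kg
α₀ = 1/(1 + K1/[H⁺] + K1K2/[H⁺]²) = 1/(1 + 10^+2.00 + 10^+0.56) = 0.009557
DIC = [CO2*]/α₀ = 2.751×10^-4 / 0.009557 = 28.8 mmol/kg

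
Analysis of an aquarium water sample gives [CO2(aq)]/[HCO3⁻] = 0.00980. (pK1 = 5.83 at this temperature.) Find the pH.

From K1 = [H⁺][HCO3⁻]/[CO2(aq)]:  pH = pK1 − log₁₀([CO2(aq)]/[HCO3⁻])
log₁₀(0.00980) = -2.009
pH = 5.83 − (-2.009) = 7.84

pH = 7.84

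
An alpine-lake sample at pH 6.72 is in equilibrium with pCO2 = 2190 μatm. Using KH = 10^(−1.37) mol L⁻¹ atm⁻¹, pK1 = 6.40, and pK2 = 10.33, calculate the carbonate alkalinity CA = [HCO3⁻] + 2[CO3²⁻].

[CO2*] = KH · pCO2 = 10^(−1.37) × 2190×10^-6 = 9.342×10^-5 mol/L
α₀ = 1/(1 + K1/[H⁺] + K1K2/[H⁺]²) = 1/(1 + 10^+0.32 + 10^-3.29) = 0.3236
DIC = [CO2*]/α₀ = 9.342×10^-5 / 0.3236 = 0.2887 mmol/L
CA = (α₁ + 2α₂)·DIC = (0.6762 + 2×0.0001660) × 0.2887 = 0.195 mmol/L

CA = 0.195 mmol/L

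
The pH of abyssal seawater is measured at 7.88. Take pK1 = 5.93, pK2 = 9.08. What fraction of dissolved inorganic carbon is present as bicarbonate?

α₁ = 0.931

α₁ = 1 / (1 + [H⁺]/K1 + K2/[H⁺]) = 1 / (1 + 10^-1.95 + 10^-1.20)
   = 1 / (1 + 0.011220 + 0.063096) = 1/1.0743 = 0.9308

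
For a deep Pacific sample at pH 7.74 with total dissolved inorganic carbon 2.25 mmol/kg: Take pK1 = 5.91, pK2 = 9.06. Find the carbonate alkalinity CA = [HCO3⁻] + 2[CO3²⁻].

CA = 2.32 mmol/kg

CA = [HCO3⁻] + 2[CO3²⁻] = (α₁ + 2α₂)·DIC
At pH 7.74: [H⁺]/K1 = 10^-1.83 = 0.014791, K2/[H⁺] = 10^-1.32 = 0.047863
α₁ = 1/(1 + 0.014791 + 0.047863) = 1/1.0627 = 0.9410; α₂ = α₁·K2/[H⁺] = 0.04504
α₁ + 2α₂ = 1.0311
CA = 1.0311 × 2.25 = 2.32 mmol/kg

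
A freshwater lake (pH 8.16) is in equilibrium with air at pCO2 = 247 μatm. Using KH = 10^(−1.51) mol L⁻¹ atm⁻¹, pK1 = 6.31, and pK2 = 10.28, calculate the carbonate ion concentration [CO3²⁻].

[CO3²⁻] = 4.10 μmol/L

[CO2*] = KH · pCO2 = 10^(−1.51) × 247×10^-6 = 7.633×10^-6 mol/L
α₀ = 1/(1 + K1/[H⁺] + K1K2/[H⁺]²) = 1/(1 + 10^+1.85 + 10^-0.27) = 0.01383
DIC = [CO2*]/α₀ = 7.633×10^-6 / 0.01383 = 0.5521 mmol/L
[CO3²⁻] = α₂·DIC; α₂ = 0.007425, so [CO3²⁻] = 0.007425 × 0.5521 = 0.00410 mmol/L = 4.10 μmol/L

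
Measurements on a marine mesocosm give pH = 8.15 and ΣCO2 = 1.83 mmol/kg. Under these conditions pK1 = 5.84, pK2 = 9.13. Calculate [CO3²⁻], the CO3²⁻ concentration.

[CO3²⁻] = 0.173 mmol/kg

α₂ = 1 / (1 + [H⁺]/K2 + [H⁺]²/(K1K2)) = 1 / (1 + 10^+0.98 + 10^-1.33)
   = 1 / (1 + 9.5499 + 0.046774) = 1/10.597 = 0.09437
[CO3²⁻] = α₂ × DIC = 0.09437 × 1.83 = 0.173 mmol/kg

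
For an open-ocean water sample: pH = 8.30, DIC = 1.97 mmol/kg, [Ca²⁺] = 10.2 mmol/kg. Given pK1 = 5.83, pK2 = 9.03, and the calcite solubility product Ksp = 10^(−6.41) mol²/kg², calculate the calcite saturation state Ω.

α₂ = 1 / (1 + [H⁺]/K2 + [H⁺]²/(K1K2)) = 1 / (1 + 10^+0.73 + 10^-1.74)
   = 1 / (1 + 5.3703 + 0.018197) = 1/6.3885 = 0.1565
[CO3²⁻] = α₂ × DIC = 0.1565 × 1.97 = 0.3084 mmol/kg
Ksp = 10^(−6.41) = 3.890×10^-7
Ω = [Ca²⁺][CO3²⁻]/Ksp = (10.2×10^-3)(3.084×10^-4) / 3.890×10^-7 = 8.08

Ω = 8.08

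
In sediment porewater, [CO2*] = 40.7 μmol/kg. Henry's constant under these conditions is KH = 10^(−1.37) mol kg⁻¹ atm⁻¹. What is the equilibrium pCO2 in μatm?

pCO2 = 954 μatm

KH = 10^(−1.37) = 4.266×10^-2 mol kg⁻¹ atm⁻¹
pCO2 = [CO2*]/KH = 40.7×10^-6 / 4.266×10^-2 = 9.54×10^-4 atm = 954 μatm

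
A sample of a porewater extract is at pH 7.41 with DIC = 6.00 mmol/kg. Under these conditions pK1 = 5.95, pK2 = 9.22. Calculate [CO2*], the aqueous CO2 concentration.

[CO2*] = 0.198 mmol/kg

α₀ = 1 / (1 + K1/[H⁺] + K1K2/[H⁺]²) = 1 / (1 + 10^+1.46 + 10^-0.35)
   = 1 / (1 + 28.840 + 0.44668) = 1/30.287 = 0.03302
[CO2*] = α₀ × DIC = 0.03302 × 6.00 = 0.198 mmol/kg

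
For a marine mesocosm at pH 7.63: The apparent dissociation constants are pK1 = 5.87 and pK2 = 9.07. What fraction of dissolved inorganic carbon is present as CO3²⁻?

α₂ = 1 / (1 + [H⁺]/K2 + [H⁺]²/(K1K2)) = 1 / (1 + 10^+1.44 + 10^-0.32)
   = 1 / (1 + 27.542 + 0.47863) = 1/29.021 = 0.03446

α₂ = 0.0345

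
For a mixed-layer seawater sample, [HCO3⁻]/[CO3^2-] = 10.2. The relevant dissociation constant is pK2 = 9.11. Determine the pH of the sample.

From K2 = [H⁺][CO3^2-]/[HCO3⁻]:  pH = pK2 − log₁₀([HCO3⁻]/[CO3^2-])
log₁₀(10.2) = +1.009
pH = 9.11 − (+1.009) = 8.10

pH = 8.10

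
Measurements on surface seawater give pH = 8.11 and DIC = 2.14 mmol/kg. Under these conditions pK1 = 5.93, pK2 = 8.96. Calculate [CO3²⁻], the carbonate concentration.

[CO3²⁻] = 0.263 mmol/kg

α₂ = 1 / (1 + [H⁺]/K2 + [H⁺]²/(K1K2)) = 1 / (1 + 10^+0.85 + 10^-1.33)
   = 1 / (1 + 7.0795 + 0.046774) = 1/8.1262 = 0.1231
[CO3²⁻] = α₂ × DIC = 0.1231 × 2.14 = 0.263 mmol/kg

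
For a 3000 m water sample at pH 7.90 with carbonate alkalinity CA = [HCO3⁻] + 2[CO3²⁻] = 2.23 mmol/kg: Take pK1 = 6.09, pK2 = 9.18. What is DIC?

CA = [HCO3⁻] + 2[CO3²⁻] = (α₁ + 2α₂)·DIC
At pH 7.90: [H⁺]/K1 = 10^-1.81 = 0.015488, K2/[H⁺] = 10^-1.28 = 0.052481
α₁ = 1/(1 + 0.015488 + 0.052481) = 1/1.0680 = 0.9364; α₂ = α₁·K2/[H⁺] = 0.04914
α₁ + 2α₂ = 1.0346
DIC = CA / (α₁ + 2α₂) = 2.23 / 1.0346 = 2.16 mmol/kg

DIC = 2.16 mmol/kg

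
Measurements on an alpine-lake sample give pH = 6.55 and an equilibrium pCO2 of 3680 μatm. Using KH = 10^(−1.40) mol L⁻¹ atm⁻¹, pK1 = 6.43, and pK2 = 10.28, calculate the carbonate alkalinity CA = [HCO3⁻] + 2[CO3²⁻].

CA = 0.193 mmol/L

[CO2*] = KH · pCO2 = 10^(−1.40) × 3680×10^-6 = 1.465×10^-4 mol/L
α₀ = 1/(1 + K1/[H⁺] + K1K2/[H⁺]²) = 1/(1 + 10^+0.12 + 10^-3.61) = 0.4313
DIC = [CO2*]/α₀ = 1.465×10^-4 / 0.4313 = 0.3397 mmol/L
CA = (α₁ + 2α₂)·DIC = (0.5686 + 2×0.0001059) × 0.3397 = 0.193 mmol/L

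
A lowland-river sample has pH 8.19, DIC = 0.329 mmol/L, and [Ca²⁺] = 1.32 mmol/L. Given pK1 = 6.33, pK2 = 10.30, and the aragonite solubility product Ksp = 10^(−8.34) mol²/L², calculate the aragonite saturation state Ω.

α₂ = 1 / (1 + [H⁺]/K2 + [H⁺]²/(K1K2)) = 1 / (1 + 10^+2.11 + 10^+0.25)
   = 1 / (1 + 128.82 + 1.7783) = 1/131.60 = 0.007599
[CO3²⁻] = α₂ × DIC = 0.007599 × 0.329 = 0.002500 mmol/L = 2.500 μmol/L
Ksp = 10^(−8.34) = 4.571×10^-9
Ω = [Ca²⁺][CO3²⁻]/Ksp = (1.32×10^-3)(2.500×10^-6) / 4.571×10^-9 = 0.722

Ω = 0.722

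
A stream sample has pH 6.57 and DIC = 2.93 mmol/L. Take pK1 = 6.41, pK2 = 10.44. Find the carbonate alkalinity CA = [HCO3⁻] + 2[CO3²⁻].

CA = [HCO3⁻] + 2[CO3²⁻] = (α₁ + 2α₂)·DIC
At pH 6.57: [H⁺]/K1 = 10^-0.16 = 0.69183, K2/[H⁺] = 10^-3.87 = 0.00013490
α₁ = 1/(1 + 0.69183 + 0.00013490) = 1/1.6920 = 0.5910; α₂ = α₁·K2/[H⁺] = 7.973×10^-5
α₁ + 2α₂ = 0.5912
CA = 0.5912 × 2.93 = 1.73 mmol/L

CA = 1.73 mmol/L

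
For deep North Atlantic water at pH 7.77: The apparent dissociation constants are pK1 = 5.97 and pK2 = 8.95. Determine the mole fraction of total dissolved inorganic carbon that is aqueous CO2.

α₀ = 0.0146

α₀ = 1 / (1 + K1/[H⁺] + K1K2/[H⁺]²) = 1 / (1 + 10^+1.80 + 10^+0.62)
   = 1 / (1 + 63.096 + 4.1687) = 1/68.264 = 0.01465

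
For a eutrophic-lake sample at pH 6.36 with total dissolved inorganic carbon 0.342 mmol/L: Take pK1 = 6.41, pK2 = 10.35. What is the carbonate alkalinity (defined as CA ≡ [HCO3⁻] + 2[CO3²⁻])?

CA = [HCO3⁻] + 2[CO3²⁻] = (α₁ + 2α₂)·DIC
At pH 6.36: [H⁺]/K1 = 10^0.05 = 1.1220, K2/[H⁺] = 10^-3.99 = 0.00010233
α₁ = 1/(1 + 1.1220 + 0.00010233) = 1/2.1221 = 0.4712; α₂ = α₁·K2/[H⁺] = 4.822×10^-5
α₁ + 2α₂ = 0.4713
CA = 0.4713 × 0.342 = 0.161 mmol/L

CA = 0.161 mmol/L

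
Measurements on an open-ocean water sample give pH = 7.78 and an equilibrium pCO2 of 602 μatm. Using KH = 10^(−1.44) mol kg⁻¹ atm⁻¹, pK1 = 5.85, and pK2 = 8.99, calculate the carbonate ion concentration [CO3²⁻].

[CO3²⁻] = 0.115 mmol/kg

[CO2*] = KH · pCO2 = 10^(−1.44) × 602×10^-6 = 2.186×10^-5 mol/kg
α₀ = 1/(1 + K1/[H⁺] + K1K2/[H⁺]²) = 1/(1 + 10^+1.93 + 10^+0.72) = 0.01095
DIC = [CO2*]/α₀ = 2.186×10^-5 / 0.01095 = 1.997 mmol/kg
[CO3²⁻] = α₂·DIC; α₂ = 0.05744, so [CO3²⁻] = 0.05744 × 1.997 = 0.115 mmol/kg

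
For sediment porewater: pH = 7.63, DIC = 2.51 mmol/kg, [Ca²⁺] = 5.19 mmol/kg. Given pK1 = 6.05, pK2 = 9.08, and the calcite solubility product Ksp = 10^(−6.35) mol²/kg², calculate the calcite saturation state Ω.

α₂ = 1 / (1 + [H⁺]/K2 + [H⁺]²/(K1K2)) = 1 / (1 + 10^+1.45 + 10^-0.13)
   = 1 / (1 + 28.184 + 0.74131) = 1/29.925 = 0.03342
[CO3²⁻] = α₂ × DIC = 0.03342 × 2.51 = 0.08388 mmol/kg
Ksp = 10^(−6.35) = 4.467×10^-7
Ω = [Ca²⁺][CO3²⁻]/Ksp = (5.19×10^-3)(8.388×10^-5) / 4.467×10^-7 = 0.975

Ω = 0.975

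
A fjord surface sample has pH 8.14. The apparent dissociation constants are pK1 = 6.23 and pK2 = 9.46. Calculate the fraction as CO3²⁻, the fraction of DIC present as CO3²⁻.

α₂ = 0.0451

α₂ = 1 / (1 + [H⁺]/K2 + [H⁺]²/(K1K2)) = 1 / (1 + 10^+1.32 + 10^-0.59)
   = 1 / (1 + 20.893 + 0.25704) = 1/22.150 = 0.04515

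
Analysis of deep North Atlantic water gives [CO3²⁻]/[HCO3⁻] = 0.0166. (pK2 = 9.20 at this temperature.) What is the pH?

pH = 7.42

From K2 = [H⁺][CO3²⁻]/[HCO3⁻]:  pH = pK2 + log₁₀([CO3²⁻]/[HCO3⁻])
log₁₀(0.0166) = -1.780
pH = 9.20 + (-1.780) = 7.42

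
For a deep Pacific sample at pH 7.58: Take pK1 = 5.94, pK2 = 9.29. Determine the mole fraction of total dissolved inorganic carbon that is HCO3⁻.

α₁ = 0.959

α₁ = 1 / (1 + [H⁺]/K1 + K2/[H⁺]) = 1 / (1 + 10^-1.64 + 10^-1.71)
   = 1 / (1 + 0.022909 + 0.019498) = 1/1.0424 = 0.9593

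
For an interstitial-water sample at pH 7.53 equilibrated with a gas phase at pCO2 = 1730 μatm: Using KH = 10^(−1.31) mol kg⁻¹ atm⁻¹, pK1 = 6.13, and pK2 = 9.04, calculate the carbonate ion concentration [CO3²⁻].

[CO2*] = KH · pCO2 = 10^(−1.31) × 1730×10^-6 = 8.473×10^-5 mol/kg
α₀ = 1/(1 + K1/[H⁺] + K1K2/[H⁺]²) = 1/(1 + 10^+1.40 + 10^-0.11) = 0.03718
DIC = [CO2*]/α₀ = 8.473×10^-5 / 0.03718 = 2.279 mmol/kg
[CO3²⁻] = α₂·DIC; α₂ = 0.02886, so [CO3²⁻] = 0.02886 × 2.279 = 0.0658 mmol/kg

[CO3²⁻] = 0.0658 mmol/kg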